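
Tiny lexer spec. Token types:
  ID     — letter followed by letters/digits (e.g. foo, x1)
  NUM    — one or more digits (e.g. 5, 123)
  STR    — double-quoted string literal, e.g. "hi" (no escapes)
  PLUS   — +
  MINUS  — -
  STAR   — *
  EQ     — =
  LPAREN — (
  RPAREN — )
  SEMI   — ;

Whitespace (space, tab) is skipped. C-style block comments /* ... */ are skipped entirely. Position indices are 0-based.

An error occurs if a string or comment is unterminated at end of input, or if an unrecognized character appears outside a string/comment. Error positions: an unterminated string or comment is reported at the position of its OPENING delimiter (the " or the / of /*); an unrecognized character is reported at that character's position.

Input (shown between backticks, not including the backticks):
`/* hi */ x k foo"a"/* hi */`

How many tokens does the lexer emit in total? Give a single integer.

Answer: 4

Derivation:
pos=0: enter COMMENT mode (saw '/*')
exit COMMENT mode (now at pos=8)
pos=9: emit ID 'x' (now at pos=10)
pos=11: emit ID 'k' (now at pos=12)
pos=13: emit ID 'foo' (now at pos=16)
pos=16: enter STRING mode
pos=16: emit STR "a" (now at pos=19)
pos=19: enter COMMENT mode (saw '/*')
exit COMMENT mode (now at pos=27)
DONE. 4 tokens: [ID, ID, ID, STR]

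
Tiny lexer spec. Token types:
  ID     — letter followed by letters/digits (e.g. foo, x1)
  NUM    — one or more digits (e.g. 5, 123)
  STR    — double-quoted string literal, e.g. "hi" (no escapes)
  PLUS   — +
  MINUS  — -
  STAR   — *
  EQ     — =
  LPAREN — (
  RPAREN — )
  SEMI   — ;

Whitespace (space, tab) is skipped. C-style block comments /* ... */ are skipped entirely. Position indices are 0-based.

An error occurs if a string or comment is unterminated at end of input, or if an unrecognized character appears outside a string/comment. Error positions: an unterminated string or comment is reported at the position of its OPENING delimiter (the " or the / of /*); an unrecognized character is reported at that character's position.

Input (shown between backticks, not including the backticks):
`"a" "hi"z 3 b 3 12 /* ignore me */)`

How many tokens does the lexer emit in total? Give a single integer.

pos=0: enter STRING mode
pos=0: emit STR "a" (now at pos=3)
pos=4: enter STRING mode
pos=4: emit STR "hi" (now at pos=8)
pos=8: emit ID 'z' (now at pos=9)
pos=10: emit NUM '3' (now at pos=11)
pos=12: emit ID 'b' (now at pos=13)
pos=14: emit NUM '3' (now at pos=15)
pos=16: emit NUM '12' (now at pos=18)
pos=19: enter COMMENT mode (saw '/*')
exit COMMENT mode (now at pos=34)
pos=34: emit RPAREN ')'
DONE. 8 tokens: [STR, STR, ID, NUM, ID, NUM, NUM, RPAREN]

Answer: 8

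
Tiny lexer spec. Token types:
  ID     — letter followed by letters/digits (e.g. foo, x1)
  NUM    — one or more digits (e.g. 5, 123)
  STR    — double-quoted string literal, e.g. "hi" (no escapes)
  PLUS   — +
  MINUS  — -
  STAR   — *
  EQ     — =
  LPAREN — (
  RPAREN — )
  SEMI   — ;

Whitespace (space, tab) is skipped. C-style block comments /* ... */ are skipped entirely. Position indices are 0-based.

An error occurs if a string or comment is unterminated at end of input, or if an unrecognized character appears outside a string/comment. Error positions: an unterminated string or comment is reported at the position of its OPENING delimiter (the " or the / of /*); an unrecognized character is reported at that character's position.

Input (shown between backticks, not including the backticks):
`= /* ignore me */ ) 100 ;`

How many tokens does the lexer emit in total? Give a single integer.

Answer: 4

Derivation:
pos=0: emit EQ '='
pos=2: enter COMMENT mode (saw '/*')
exit COMMENT mode (now at pos=17)
pos=18: emit RPAREN ')'
pos=20: emit NUM '100' (now at pos=23)
pos=24: emit SEMI ';'
DONE. 4 tokens: [EQ, RPAREN, NUM, SEMI]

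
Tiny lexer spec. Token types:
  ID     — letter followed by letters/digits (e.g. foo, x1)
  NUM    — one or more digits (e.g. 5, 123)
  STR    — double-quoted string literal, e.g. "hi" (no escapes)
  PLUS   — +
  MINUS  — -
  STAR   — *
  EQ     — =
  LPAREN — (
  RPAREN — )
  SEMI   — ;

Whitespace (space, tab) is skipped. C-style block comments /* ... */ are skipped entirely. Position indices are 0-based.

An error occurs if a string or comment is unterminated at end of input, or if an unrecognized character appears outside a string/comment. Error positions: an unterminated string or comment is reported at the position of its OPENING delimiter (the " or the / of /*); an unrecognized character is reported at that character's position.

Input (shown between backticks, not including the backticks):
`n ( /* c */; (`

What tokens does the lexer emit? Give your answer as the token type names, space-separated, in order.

Answer: ID LPAREN SEMI LPAREN

Derivation:
pos=0: emit ID 'n' (now at pos=1)
pos=2: emit LPAREN '('
pos=4: enter COMMENT mode (saw '/*')
exit COMMENT mode (now at pos=11)
pos=11: emit SEMI ';'
pos=13: emit LPAREN '('
DONE. 4 tokens: [ID, LPAREN, SEMI, LPAREN]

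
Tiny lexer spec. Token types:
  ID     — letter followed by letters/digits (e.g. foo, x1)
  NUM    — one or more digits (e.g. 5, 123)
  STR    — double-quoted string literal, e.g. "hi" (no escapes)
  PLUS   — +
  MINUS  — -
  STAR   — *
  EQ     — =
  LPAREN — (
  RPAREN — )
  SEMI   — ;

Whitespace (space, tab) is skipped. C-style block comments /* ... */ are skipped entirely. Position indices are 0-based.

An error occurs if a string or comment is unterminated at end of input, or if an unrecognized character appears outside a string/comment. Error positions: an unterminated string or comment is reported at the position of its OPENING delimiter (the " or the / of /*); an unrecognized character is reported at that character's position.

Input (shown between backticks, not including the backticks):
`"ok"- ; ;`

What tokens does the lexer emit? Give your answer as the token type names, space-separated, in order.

pos=0: enter STRING mode
pos=0: emit STR "ok" (now at pos=4)
pos=4: emit MINUS '-'
pos=6: emit SEMI ';'
pos=8: emit SEMI ';'
DONE. 4 tokens: [STR, MINUS, SEMI, SEMI]

Answer: STR MINUS SEMI SEMI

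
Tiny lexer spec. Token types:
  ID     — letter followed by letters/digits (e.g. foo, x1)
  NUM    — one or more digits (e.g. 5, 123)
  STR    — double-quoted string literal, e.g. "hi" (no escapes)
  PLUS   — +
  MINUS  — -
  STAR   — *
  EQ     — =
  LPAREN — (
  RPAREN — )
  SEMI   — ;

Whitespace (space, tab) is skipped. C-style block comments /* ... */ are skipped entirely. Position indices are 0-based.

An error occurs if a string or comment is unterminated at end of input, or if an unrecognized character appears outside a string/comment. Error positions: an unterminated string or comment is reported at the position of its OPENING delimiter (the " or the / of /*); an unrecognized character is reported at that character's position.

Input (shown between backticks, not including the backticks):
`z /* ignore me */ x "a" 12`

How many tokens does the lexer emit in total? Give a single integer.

Answer: 4

Derivation:
pos=0: emit ID 'z' (now at pos=1)
pos=2: enter COMMENT mode (saw '/*')
exit COMMENT mode (now at pos=17)
pos=18: emit ID 'x' (now at pos=19)
pos=20: enter STRING mode
pos=20: emit STR "a" (now at pos=23)
pos=24: emit NUM '12' (now at pos=26)
DONE. 4 tokens: [ID, ID, STR, NUM]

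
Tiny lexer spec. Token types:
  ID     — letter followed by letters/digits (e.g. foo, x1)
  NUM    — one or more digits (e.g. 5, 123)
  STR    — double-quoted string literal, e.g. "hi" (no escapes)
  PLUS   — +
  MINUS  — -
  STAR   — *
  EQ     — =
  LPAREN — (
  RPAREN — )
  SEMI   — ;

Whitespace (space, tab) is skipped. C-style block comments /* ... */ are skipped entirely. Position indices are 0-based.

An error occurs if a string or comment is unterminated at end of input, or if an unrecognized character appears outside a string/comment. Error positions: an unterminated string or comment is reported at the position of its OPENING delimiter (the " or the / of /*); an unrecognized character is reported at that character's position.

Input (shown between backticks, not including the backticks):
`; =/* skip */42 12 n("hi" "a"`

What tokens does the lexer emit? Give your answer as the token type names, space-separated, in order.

Answer: SEMI EQ NUM NUM ID LPAREN STR STR

Derivation:
pos=0: emit SEMI ';'
pos=2: emit EQ '='
pos=3: enter COMMENT mode (saw '/*')
exit COMMENT mode (now at pos=13)
pos=13: emit NUM '42' (now at pos=15)
pos=16: emit NUM '12' (now at pos=18)
pos=19: emit ID 'n' (now at pos=20)
pos=20: emit LPAREN '('
pos=21: enter STRING mode
pos=21: emit STR "hi" (now at pos=25)
pos=26: enter STRING mode
pos=26: emit STR "a" (now at pos=29)
DONE. 8 tokens: [SEMI, EQ, NUM, NUM, ID, LPAREN, STR, STR]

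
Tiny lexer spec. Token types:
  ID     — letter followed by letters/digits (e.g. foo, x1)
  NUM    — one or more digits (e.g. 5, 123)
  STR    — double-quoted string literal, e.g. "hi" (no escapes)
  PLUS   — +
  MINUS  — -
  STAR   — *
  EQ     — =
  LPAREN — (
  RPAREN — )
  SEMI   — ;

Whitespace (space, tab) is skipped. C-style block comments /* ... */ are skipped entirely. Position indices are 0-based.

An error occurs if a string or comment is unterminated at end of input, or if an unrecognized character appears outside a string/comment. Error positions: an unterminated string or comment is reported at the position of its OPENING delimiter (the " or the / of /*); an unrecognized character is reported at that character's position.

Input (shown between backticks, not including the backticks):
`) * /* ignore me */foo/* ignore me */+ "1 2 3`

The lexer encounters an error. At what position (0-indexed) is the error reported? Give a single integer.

Answer: 39

Derivation:
pos=0: emit RPAREN ')'
pos=2: emit STAR '*'
pos=4: enter COMMENT mode (saw '/*')
exit COMMENT mode (now at pos=19)
pos=19: emit ID 'foo' (now at pos=22)
pos=22: enter COMMENT mode (saw '/*')
exit COMMENT mode (now at pos=37)
pos=37: emit PLUS '+'
pos=39: enter STRING mode
pos=39: ERROR — unterminated string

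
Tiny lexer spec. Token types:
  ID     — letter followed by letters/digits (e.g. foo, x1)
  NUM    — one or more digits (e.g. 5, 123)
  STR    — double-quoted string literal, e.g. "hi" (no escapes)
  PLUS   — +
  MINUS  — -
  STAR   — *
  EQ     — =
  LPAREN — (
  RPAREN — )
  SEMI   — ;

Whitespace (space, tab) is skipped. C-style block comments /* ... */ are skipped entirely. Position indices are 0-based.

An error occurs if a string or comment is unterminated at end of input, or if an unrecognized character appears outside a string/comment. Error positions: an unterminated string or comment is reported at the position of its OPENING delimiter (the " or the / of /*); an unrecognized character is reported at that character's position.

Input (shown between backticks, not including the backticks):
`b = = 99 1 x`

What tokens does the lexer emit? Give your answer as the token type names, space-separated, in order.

Answer: ID EQ EQ NUM NUM ID

Derivation:
pos=0: emit ID 'b' (now at pos=1)
pos=2: emit EQ '='
pos=4: emit EQ '='
pos=6: emit NUM '99' (now at pos=8)
pos=9: emit NUM '1' (now at pos=10)
pos=11: emit ID 'x' (now at pos=12)
DONE. 6 tokens: [ID, EQ, EQ, NUM, NUM, ID]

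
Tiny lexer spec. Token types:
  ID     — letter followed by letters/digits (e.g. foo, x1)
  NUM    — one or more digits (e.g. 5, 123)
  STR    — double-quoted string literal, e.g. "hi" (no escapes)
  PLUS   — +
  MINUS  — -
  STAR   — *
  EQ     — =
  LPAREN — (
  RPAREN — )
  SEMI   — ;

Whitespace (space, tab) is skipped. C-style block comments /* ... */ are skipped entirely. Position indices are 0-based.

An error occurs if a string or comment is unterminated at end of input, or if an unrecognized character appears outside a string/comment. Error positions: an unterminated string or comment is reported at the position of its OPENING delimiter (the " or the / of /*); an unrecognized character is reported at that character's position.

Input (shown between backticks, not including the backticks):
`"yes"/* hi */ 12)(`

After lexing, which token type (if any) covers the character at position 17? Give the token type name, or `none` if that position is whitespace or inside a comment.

Answer: LPAREN

Derivation:
pos=0: enter STRING mode
pos=0: emit STR "yes" (now at pos=5)
pos=5: enter COMMENT mode (saw '/*')
exit COMMENT mode (now at pos=13)
pos=14: emit NUM '12' (now at pos=16)
pos=16: emit RPAREN ')'
pos=17: emit LPAREN '('
DONE. 4 tokens: [STR, NUM, RPAREN, LPAREN]
Position 17: char is '(' -> LPAREN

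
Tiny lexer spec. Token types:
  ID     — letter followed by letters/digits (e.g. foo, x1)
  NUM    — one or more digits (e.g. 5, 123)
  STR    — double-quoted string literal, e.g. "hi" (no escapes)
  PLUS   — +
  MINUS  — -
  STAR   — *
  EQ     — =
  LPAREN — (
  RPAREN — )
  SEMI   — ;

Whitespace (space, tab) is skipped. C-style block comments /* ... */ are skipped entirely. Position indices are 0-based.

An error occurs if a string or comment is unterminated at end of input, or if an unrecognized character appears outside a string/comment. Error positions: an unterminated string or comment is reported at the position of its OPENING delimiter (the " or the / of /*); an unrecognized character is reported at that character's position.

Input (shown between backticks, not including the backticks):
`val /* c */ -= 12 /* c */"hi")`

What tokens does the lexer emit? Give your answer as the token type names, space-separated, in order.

Answer: ID MINUS EQ NUM STR RPAREN

Derivation:
pos=0: emit ID 'val' (now at pos=3)
pos=4: enter COMMENT mode (saw '/*')
exit COMMENT mode (now at pos=11)
pos=12: emit MINUS '-'
pos=13: emit EQ '='
pos=15: emit NUM '12' (now at pos=17)
pos=18: enter COMMENT mode (saw '/*')
exit COMMENT mode (now at pos=25)
pos=25: enter STRING mode
pos=25: emit STR "hi" (now at pos=29)
pos=29: emit RPAREN ')'
DONE. 6 tokens: [ID, MINUS, EQ, NUM, STR, RPAREN]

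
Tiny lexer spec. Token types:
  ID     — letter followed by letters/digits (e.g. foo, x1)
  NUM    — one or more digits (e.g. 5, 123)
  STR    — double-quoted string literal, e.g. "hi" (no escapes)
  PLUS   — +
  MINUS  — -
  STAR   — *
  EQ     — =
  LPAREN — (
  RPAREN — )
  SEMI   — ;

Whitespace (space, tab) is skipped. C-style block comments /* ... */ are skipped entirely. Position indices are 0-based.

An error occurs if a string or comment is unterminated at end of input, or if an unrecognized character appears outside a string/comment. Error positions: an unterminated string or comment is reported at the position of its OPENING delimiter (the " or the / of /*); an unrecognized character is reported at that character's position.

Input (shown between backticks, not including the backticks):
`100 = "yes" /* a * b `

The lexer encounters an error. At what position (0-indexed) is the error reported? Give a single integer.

Answer: 12

Derivation:
pos=0: emit NUM '100' (now at pos=3)
pos=4: emit EQ '='
pos=6: enter STRING mode
pos=6: emit STR "yes" (now at pos=11)
pos=12: enter COMMENT mode (saw '/*')
pos=12: ERROR — unterminated comment (reached EOF)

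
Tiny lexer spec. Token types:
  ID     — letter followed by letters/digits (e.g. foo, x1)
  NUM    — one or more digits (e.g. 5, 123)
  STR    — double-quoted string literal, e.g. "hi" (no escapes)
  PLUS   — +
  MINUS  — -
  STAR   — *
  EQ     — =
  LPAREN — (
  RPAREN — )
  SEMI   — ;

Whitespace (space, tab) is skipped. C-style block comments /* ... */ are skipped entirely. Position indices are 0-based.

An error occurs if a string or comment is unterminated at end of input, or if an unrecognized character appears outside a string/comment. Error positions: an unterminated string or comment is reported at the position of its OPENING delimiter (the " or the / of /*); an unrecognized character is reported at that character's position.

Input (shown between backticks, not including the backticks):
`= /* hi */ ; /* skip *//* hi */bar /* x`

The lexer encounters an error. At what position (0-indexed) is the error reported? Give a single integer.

Answer: 35

Derivation:
pos=0: emit EQ '='
pos=2: enter COMMENT mode (saw '/*')
exit COMMENT mode (now at pos=10)
pos=11: emit SEMI ';'
pos=13: enter COMMENT mode (saw '/*')
exit COMMENT mode (now at pos=23)
pos=23: enter COMMENT mode (saw '/*')
exit COMMENT mode (now at pos=31)
pos=31: emit ID 'bar' (now at pos=34)
pos=35: enter COMMENT mode (saw '/*')
pos=35: ERROR — unterminated comment (reached EOF)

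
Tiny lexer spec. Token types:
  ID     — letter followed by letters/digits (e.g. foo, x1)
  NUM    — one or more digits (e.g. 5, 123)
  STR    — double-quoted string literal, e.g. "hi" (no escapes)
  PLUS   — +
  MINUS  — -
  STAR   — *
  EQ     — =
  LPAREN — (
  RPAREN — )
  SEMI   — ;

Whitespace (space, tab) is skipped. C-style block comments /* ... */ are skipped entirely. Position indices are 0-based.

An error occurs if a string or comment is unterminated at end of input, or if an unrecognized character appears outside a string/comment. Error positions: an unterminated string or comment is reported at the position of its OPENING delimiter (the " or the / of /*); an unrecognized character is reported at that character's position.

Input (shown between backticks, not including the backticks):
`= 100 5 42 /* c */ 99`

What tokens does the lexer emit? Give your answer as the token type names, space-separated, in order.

Answer: EQ NUM NUM NUM NUM

Derivation:
pos=0: emit EQ '='
pos=2: emit NUM '100' (now at pos=5)
pos=6: emit NUM '5' (now at pos=7)
pos=8: emit NUM '42' (now at pos=10)
pos=11: enter COMMENT mode (saw '/*')
exit COMMENT mode (now at pos=18)
pos=19: emit NUM '99' (now at pos=21)
DONE. 5 tokens: [EQ, NUM, NUM, NUM, NUM]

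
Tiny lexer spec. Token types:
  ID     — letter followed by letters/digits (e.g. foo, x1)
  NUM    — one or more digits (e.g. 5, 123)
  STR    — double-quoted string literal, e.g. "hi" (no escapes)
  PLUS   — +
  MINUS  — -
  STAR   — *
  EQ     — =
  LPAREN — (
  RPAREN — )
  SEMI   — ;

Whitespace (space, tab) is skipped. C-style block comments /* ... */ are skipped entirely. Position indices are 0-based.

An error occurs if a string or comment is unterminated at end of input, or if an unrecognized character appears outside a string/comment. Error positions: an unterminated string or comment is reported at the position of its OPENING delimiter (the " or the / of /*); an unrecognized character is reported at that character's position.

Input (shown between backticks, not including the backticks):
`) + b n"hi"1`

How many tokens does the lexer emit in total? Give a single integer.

Answer: 6

Derivation:
pos=0: emit RPAREN ')'
pos=2: emit PLUS '+'
pos=4: emit ID 'b' (now at pos=5)
pos=6: emit ID 'n' (now at pos=7)
pos=7: enter STRING mode
pos=7: emit STR "hi" (now at pos=11)
pos=11: emit NUM '1' (now at pos=12)
DONE. 6 tokens: [RPAREN, PLUS, ID, ID, STR, NUM]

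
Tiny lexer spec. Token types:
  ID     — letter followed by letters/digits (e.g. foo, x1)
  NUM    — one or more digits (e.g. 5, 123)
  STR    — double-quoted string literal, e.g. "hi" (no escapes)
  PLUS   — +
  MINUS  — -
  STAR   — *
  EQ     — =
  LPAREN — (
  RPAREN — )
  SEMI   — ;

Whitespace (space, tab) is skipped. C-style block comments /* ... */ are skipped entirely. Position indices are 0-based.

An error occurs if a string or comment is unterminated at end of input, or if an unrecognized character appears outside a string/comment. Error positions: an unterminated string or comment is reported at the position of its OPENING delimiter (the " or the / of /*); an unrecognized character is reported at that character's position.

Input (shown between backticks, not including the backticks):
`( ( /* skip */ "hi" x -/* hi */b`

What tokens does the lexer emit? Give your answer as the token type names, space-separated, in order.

Answer: LPAREN LPAREN STR ID MINUS ID

Derivation:
pos=0: emit LPAREN '('
pos=2: emit LPAREN '('
pos=4: enter COMMENT mode (saw '/*')
exit COMMENT mode (now at pos=14)
pos=15: enter STRING mode
pos=15: emit STR "hi" (now at pos=19)
pos=20: emit ID 'x' (now at pos=21)
pos=22: emit MINUS '-'
pos=23: enter COMMENT mode (saw '/*')
exit COMMENT mode (now at pos=31)
pos=31: emit ID 'b' (now at pos=32)
DONE. 6 tokens: [LPAREN, LPAREN, STR, ID, MINUS, ID]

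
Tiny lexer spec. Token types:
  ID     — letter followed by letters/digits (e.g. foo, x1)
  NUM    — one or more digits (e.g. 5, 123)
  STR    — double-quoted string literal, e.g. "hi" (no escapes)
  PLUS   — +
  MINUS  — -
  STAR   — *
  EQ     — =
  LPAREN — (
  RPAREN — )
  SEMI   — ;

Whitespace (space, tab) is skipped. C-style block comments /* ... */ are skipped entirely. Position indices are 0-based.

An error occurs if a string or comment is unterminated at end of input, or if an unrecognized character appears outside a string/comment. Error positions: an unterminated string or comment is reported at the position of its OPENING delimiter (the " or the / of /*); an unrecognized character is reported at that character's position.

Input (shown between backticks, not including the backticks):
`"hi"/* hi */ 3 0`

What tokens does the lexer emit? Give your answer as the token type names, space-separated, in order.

Answer: STR NUM NUM

Derivation:
pos=0: enter STRING mode
pos=0: emit STR "hi" (now at pos=4)
pos=4: enter COMMENT mode (saw '/*')
exit COMMENT mode (now at pos=12)
pos=13: emit NUM '3' (now at pos=14)
pos=15: emit NUM '0' (now at pos=16)
DONE. 3 tokens: [STR, NUM, NUM]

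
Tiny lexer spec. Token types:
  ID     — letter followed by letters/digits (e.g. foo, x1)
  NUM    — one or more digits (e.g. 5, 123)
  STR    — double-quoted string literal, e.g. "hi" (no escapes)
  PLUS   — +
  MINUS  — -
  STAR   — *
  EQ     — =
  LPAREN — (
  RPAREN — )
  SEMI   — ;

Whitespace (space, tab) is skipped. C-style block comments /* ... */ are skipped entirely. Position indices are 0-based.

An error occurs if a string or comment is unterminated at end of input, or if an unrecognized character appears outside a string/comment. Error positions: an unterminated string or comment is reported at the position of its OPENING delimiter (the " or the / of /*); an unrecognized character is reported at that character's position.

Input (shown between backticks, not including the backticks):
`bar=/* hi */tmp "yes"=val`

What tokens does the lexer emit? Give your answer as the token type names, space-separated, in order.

Answer: ID EQ ID STR EQ ID

Derivation:
pos=0: emit ID 'bar' (now at pos=3)
pos=3: emit EQ '='
pos=4: enter COMMENT mode (saw '/*')
exit COMMENT mode (now at pos=12)
pos=12: emit ID 'tmp' (now at pos=15)
pos=16: enter STRING mode
pos=16: emit STR "yes" (now at pos=21)
pos=21: emit EQ '='
pos=22: emit ID 'val' (now at pos=25)
DONE. 6 tokens: [ID, EQ, ID, STR, EQ, ID]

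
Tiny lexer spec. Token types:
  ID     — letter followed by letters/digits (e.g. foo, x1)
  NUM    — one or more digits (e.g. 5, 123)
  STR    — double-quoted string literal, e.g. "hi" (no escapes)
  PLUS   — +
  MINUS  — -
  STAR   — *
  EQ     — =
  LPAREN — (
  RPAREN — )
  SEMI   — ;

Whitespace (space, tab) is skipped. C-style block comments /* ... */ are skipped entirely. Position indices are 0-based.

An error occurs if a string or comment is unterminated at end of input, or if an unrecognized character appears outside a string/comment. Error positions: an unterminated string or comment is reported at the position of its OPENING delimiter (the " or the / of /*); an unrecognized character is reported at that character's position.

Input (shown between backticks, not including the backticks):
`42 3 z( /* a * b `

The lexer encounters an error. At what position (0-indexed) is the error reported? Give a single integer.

Answer: 8

Derivation:
pos=0: emit NUM '42' (now at pos=2)
pos=3: emit NUM '3' (now at pos=4)
pos=5: emit ID 'z' (now at pos=6)
pos=6: emit LPAREN '('
pos=8: enter COMMENT mode (saw '/*')
pos=8: ERROR — unterminated comment (reached EOF)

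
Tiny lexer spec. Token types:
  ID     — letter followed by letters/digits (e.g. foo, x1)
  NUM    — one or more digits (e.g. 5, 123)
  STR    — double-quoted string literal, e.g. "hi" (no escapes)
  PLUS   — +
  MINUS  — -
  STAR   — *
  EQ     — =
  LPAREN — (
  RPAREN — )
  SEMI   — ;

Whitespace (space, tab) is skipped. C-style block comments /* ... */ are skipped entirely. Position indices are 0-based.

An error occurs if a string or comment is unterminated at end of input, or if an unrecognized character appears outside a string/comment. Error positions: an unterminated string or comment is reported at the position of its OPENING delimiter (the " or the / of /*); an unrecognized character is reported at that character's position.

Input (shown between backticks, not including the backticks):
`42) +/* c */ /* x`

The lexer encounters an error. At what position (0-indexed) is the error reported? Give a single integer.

Answer: 13

Derivation:
pos=0: emit NUM '42' (now at pos=2)
pos=2: emit RPAREN ')'
pos=4: emit PLUS '+'
pos=5: enter COMMENT mode (saw '/*')
exit COMMENT mode (now at pos=12)
pos=13: enter COMMENT mode (saw '/*')
pos=13: ERROR — unterminated comment (reached EOF)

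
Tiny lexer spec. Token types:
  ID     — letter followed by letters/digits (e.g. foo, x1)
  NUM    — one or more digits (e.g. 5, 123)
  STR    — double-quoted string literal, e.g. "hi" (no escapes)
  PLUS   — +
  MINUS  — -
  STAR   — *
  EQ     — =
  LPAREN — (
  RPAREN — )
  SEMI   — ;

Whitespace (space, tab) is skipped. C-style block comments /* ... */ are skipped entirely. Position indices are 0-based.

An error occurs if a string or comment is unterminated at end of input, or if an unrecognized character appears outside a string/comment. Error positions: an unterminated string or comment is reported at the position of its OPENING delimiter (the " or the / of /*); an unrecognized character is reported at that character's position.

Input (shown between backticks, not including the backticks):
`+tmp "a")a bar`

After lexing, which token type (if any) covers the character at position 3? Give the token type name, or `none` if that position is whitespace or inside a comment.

pos=0: emit PLUS '+'
pos=1: emit ID 'tmp' (now at pos=4)
pos=5: enter STRING mode
pos=5: emit STR "a" (now at pos=8)
pos=8: emit RPAREN ')'
pos=9: emit ID 'a' (now at pos=10)
pos=11: emit ID 'bar' (now at pos=14)
DONE. 6 tokens: [PLUS, ID, STR, RPAREN, ID, ID]
Position 3: char is 'p' -> ID

Answer: ID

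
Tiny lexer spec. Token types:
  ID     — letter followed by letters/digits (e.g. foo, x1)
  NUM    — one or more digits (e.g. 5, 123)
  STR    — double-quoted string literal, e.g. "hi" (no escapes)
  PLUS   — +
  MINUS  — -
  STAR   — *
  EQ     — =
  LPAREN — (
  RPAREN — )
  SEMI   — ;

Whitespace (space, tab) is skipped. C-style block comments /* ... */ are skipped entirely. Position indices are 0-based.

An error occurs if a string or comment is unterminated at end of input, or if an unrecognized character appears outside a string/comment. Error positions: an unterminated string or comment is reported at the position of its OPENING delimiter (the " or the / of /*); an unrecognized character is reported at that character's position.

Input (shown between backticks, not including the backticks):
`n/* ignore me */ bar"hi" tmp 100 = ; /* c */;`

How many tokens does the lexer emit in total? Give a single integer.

Answer: 8

Derivation:
pos=0: emit ID 'n' (now at pos=1)
pos=1: enter COMMENT mode (saw '/*')
exit COMMENT mode (now at pos=16)
pos=17: emit ID 'bar' (now at pos=20)
pos=20: enter STRING mode
pos=20: emit STR "hi" (now at pos=24)
pos=25: emit ID 'tmp' (now at pos=28)
pos=29: emit NUM '100' (now at pos=32)
pos=33: emit EQ '='
pos=35: emit SEMI ';'
pos=37: enter COMMENT mode (saw '/*')
exit COMMENT mode (now at pos=44)
pos=44: emit SEMI ';'
DONE. 8 tokens: [ID, ID, STR, ID, NUM, EQ, SEMI, SEMI]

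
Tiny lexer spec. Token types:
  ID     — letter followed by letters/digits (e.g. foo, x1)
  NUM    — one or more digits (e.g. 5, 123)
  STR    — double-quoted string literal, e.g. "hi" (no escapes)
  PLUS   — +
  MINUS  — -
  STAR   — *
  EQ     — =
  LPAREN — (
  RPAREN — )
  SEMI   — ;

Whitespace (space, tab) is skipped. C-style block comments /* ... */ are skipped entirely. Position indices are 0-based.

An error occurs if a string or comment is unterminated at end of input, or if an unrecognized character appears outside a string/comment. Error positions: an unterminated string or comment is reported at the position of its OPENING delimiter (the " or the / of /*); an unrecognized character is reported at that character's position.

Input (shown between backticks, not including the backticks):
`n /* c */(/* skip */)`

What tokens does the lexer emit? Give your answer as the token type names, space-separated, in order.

pos=0: emit ID 'n' (now at pos=1)
pos=2: enter COMMENT mode (saw '/*')
exit COMMENT mode (now at pos=9)
pos=9: emit LPAREN '('
pos=10: enter COMMENT mode (saw '/*')
exit COMMENT mode (now at pos=20)
pos=20: emit RPAREN ')'
DONE. 3 tokens: [ID, LPAREN, RPAREN]

Answer: ID LPAREN RPAREN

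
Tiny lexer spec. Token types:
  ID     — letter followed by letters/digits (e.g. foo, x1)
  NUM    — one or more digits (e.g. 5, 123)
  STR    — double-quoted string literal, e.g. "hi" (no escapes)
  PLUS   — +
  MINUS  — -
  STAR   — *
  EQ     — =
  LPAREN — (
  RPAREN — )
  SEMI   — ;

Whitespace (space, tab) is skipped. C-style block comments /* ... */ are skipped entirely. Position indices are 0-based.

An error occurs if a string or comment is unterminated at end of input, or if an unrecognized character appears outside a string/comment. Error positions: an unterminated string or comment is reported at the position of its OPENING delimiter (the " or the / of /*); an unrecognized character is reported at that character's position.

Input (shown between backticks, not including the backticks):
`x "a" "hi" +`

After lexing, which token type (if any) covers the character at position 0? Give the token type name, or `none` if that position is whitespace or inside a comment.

pos=0: emit ID 'x' (now at pos=1)
pos=2: enter STRING mode
pos=2: emit STR "a" (now at pos=5)
pos=6: enter STRING mode
pos=6: emit STR "hi" (now at pos=10)
pos=11: emit PLUS '+'
DONE. 4 tokens: [ID, STR, STR, PLUS]
Position 0: char is 'x' -> ID

Answer: ID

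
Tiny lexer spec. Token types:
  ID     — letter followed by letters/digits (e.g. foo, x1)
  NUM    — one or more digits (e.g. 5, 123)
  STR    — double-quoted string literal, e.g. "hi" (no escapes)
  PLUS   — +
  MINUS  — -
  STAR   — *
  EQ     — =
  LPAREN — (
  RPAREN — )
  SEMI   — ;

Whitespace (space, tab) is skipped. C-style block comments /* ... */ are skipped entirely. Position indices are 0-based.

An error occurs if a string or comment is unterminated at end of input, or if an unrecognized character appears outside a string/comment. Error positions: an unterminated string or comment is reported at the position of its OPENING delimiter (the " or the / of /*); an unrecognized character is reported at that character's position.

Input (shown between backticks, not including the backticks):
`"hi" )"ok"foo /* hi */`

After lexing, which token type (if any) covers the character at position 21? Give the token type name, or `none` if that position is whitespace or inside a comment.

pos=0: enter STRING mode
pos=0: emit STR "hi" (now at pos=4)
pos=5: emit RPAREN ')'
pos=6: enter STRING mode
pos=6: emit STR "ok" (now at pos=10)
pos=10: emit ID 'foo' (now at pos=13)
pos=14: enter COMMENT mode (saw '/*')
exit COMMENT mode (now at pos=22)
DONE. 4 tokens: [STR, RPAREN, STR, ID]
Position 21: char is '/' -> none

Answer: none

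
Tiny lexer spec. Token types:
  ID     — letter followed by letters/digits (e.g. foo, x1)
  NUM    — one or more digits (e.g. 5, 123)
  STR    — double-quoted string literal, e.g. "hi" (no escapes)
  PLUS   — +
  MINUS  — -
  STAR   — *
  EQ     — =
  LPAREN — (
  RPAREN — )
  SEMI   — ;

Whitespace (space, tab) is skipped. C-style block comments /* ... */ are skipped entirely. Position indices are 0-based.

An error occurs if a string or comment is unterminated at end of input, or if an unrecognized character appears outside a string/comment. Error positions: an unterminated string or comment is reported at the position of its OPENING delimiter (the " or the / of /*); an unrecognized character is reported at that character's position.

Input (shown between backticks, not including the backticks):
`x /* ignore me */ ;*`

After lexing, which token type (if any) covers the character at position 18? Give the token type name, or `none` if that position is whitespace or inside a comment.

pos=0: emit ID 'x' (now at pos=1)
pos=2: enter COMMENT mode (saw '/*')
exit COMMENT mode (now at pos=17)
pos=18: emit SEMI ';'
pos=19: emit STAR '*'
DONE. 3 tokens: [ID, SEMI, STAR]
Position 18: char is ';' -> SEMI

Answer: SEMI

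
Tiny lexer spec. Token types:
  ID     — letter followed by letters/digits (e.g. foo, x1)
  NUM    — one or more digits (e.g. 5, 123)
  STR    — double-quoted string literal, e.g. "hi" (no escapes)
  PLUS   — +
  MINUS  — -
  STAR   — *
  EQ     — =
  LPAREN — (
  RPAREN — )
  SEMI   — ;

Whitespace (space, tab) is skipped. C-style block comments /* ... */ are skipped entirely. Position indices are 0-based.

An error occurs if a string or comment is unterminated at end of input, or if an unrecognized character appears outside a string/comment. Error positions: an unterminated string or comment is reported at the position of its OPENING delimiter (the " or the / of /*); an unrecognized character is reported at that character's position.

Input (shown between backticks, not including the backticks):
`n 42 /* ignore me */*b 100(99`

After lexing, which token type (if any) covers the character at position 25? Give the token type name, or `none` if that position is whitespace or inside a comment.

Answer: NUM

Derivation:
pos=0: emit ID 'n' (now at pos=1)
pos=2: emit NUM '42' (now at pos=4)
pos=5: enter COMMENT mode (saw '/*')
exit COMMENT mode (now at pos=20)
pos=20: emit STAR '*'
pos=21: emit ID 'b' (now at pos=22)
pos=23: emit NUM '100' (now at pos=26)
pos=26: emit LPAREN '('
pos=27: emit NUM '99' (now at pos=29)
DONE. 7 tokens: [ID, NUM, STAR, ID, NUM, LPAREN, NUM]
Position 25: char is '0' -> NUM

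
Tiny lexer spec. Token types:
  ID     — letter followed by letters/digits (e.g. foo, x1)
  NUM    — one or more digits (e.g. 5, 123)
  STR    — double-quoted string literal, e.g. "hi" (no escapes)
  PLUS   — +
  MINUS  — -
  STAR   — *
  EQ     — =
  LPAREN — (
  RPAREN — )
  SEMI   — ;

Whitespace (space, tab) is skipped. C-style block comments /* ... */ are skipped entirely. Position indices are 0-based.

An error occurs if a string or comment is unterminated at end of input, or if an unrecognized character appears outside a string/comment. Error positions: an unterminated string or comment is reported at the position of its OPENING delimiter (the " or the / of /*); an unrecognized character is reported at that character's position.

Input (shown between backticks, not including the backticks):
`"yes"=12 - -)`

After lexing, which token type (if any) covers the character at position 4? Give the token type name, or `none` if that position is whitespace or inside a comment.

pos=0: enter STRING mode
pos=0: emit STR "yes" (now at pos=5)
pos=5: emit EQ '='
pos=6: emit NUM '12' (now at pos=8)
pos=9: emit MINUS '-'
pos=11: emit MINUS '-'
pos=12: emit RPAREN ')'
DONE. 6 tokens: [STR, EQ, NUM, MINUS, MINUS, RPAREN]
Position 4: char is '"' -> STR

Answer: STR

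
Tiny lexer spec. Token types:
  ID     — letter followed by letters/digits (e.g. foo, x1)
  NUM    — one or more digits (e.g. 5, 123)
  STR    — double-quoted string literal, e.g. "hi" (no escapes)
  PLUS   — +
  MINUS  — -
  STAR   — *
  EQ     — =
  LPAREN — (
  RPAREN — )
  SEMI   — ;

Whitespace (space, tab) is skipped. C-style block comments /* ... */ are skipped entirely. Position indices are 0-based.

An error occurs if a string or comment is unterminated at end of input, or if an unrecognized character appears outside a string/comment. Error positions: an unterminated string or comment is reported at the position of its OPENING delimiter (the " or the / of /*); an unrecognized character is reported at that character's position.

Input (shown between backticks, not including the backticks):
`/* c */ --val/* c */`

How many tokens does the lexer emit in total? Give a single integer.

pos=0: enter COMMENT mode (saw '/*')
exit COMMENT mode (now at pos=7)
pos=8: emit MINUS '-'
pos=9: emit MINUS '-'
pos=10: emit ID 'val' (now at pos=13)
pos=13: enter COMMENT mode (saw '/*')
exit COMMENT mode (now at pos=20)
DONE. 3 tokens: [MINUS, MINUS, ID]

Answer: 3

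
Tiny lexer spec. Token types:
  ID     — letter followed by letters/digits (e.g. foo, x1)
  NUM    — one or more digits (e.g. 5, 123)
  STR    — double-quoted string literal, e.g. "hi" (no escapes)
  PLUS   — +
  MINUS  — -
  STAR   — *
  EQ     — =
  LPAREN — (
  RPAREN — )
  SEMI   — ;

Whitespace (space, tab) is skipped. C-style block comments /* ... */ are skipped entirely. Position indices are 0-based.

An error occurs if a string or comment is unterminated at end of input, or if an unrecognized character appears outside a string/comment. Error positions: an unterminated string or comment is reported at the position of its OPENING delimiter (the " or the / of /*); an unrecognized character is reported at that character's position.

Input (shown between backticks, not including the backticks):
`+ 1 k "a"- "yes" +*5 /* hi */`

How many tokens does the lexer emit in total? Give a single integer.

pos=0: emit PLUS '+'
pos=2: emit NUM '1' (now at pos=3)
pos=4: emit ID 'k' (now at pos=5)
pos=6: enter STRING mode
pos=6: emit STR "a" (now at pos=9)
pos=9: emit MINUS '-'
pos=11: enter STRING mode
pos=11: emit STR "yes" (now at pos=16)
pos=17: emit PLUS '+'
pos=18: emit STAR '*'
pos=19: emit NUM '5' (now at pos=20)
pos=21: enter COMMENT mode (saw '/*')
exit COMMENT mode (now at pos=29)
DONE. 9 tokens: [PLUS, NUM, ID, STR, MINUS, STR, PLUS, STAR, NUM]

Answer: 9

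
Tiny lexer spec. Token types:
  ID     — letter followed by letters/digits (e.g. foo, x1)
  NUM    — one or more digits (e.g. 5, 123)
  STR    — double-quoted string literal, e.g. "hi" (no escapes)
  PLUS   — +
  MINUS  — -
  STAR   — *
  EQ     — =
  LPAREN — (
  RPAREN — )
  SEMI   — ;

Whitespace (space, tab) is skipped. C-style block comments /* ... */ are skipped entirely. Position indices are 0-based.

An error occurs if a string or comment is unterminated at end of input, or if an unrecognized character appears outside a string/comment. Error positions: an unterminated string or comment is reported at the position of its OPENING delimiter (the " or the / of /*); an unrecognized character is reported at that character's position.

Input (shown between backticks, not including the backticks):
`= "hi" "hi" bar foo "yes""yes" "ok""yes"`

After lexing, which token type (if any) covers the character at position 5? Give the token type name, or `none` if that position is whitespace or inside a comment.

Answer: STR

Derivation:
pos=0: emit EQ '='
pos=2: enter STRING mode
pos=2: emit STR "hi" (now at pos=6)
pos=7: enter STRING mode
pos=7: emit STR "hi" (now at pos=11)
pos=12: emit ID 'bar' (now at pos=15)
pos=16: emit ID 'foo' (now at pos=19)
pos=20: enter STRING mode
pos=20: emit STR "yes" (now at pos=25)
pos=25: enter STRING mode
pos=25: emit STR "yes" (now at pos=30)
pos=31: enter STRING mode
pos=31: emit STR "ok" (now at pos=35)
pos=35: enter STRING mode
pos=35: emit STR "yes" (now at pos=40)
DONE. 9 tokens: [EQ, STR, STR, ID, ID, STR, STR, STR, STR]
Position 5: char is '"' -> STR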